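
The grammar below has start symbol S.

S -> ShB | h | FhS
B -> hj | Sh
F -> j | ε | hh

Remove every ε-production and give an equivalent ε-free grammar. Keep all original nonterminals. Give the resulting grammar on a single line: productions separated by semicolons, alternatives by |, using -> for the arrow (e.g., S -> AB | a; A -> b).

S -> h | hS | FhS | ShB; B -> Sh | hj; F -> j | hh

Nullable set: {F}.
S -> FhS: F nullable, giving FhS | hS.
Drop F -> ε.
Unchanged (no nullable symbols): S -> ShB; S -> h; B -> Sh; B -> hj; F -> hh; F -> j.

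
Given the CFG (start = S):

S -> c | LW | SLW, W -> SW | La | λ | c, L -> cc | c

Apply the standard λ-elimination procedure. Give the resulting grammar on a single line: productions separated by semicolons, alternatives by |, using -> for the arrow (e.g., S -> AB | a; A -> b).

Nullable set: {W}.
S -> LW: W nullable, giving L | LW.
S -> SLW: W nullable, giving SL | SLW.
Drop W -> λ.
W -> SW: W nullable, giving S | SW.
Unchanged (no nullable symbols): S -> c; L -> c; L -> cc; W -> La; W -> c.

S -> L | c | LW | SL | SLW; L -> c | cc; W -> S | c | La | SW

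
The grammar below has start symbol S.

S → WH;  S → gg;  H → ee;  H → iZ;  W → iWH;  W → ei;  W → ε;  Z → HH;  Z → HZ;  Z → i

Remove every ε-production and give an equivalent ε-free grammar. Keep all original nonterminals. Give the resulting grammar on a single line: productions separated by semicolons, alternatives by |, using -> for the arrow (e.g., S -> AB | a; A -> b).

Nullable set: {W}.
S -> WH: W nullable, giving H | WH.
Drop W -> ε.
W -> iWH: W nullable, giving iH | iWH.
Unchanged (no nullable symbols): S -> gg; H -> ee; H -> iZ; W -> ei; Z -> HH; Z -> HZ; Z -> i.

S -> H | WH | gg; H -> ee | iZ; W -> ei | iH | iWH; Z -> i | HH | HZ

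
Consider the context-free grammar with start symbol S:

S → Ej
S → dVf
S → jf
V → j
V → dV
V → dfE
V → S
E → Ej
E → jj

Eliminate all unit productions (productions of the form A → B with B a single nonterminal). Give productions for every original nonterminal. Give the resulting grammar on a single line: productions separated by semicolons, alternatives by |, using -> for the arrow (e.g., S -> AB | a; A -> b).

S -> Ej | jf | dVf; E -> Ej | jj; V -> j | Ej | dV | jf | dVf | dfE

Unit productions: V->S.
Unit pairs (A ⇒* B via units): (V,S).
S: inherits non-unit rules of {S} → Ej | dVf | jf.
E: inherits non-unit rules of {E} → Ej | jj.
V: inherits non-unit rules of {S, V} → Ej | dV | dVf | dfE | j | jf.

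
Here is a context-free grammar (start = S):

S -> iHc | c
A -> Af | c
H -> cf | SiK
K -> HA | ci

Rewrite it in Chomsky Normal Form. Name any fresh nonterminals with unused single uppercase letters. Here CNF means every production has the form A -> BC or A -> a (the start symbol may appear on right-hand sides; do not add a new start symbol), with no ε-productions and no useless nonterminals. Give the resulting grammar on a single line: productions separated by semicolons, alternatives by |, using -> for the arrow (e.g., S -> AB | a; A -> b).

S -> c | CF; A -> c | AB; B -> f; C -> i; D -> c; E -> CK; F -> HD; H -> DB | SE; K -> DC | HA

No ε-productions.
No unit productions to eliminate.
TERM: introduce D -> c, B -> f, C -> i and substitute in every rule of length ≥2.
BIN: H -> SCK becomes H -> SE, E -> CK; S -> CHD becomes S -> CF, F -> HD.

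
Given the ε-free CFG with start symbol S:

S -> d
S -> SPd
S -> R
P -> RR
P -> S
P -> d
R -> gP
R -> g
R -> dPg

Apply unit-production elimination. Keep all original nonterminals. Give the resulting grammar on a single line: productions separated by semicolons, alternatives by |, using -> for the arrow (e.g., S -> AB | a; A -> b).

S -> d | g | gP | SPd | dPg; P -> d | g | RR | gP | SPd | dPg; R -> g | gP | dPg

Unit productions: P->S, S->R.
Unit pairs (A ⇒* B via units): (P,R), (P,S), (S,R).
S: inherits non-unit rules of {R, S} → SPd | d | dPg | g | gP.
P: inherits non-unit rules of {P, R, S} → RR | SPd | d | dPg | g | gP.
R: inherits non-unit rules of {R} → dPg | g | gP.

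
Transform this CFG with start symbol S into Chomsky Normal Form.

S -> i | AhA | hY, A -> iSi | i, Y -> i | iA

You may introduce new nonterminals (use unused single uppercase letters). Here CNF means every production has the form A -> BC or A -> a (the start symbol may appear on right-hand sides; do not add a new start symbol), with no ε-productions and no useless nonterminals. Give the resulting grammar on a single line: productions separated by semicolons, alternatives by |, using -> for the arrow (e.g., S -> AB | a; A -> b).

No ε-productions.
No unit productions to eliminate.
TERM: introduce C -> h, B -> i and substitute in every rule of length ≥2.
BIN: A -> BSB becomes A -> BD, D -> SB; S -> ACA becomes S -> AE, E -> CA.

S -> i | AE | CY; A -> i | BD; B -> i; C -> h; D -> SB; E -> CA; Y -> i | BA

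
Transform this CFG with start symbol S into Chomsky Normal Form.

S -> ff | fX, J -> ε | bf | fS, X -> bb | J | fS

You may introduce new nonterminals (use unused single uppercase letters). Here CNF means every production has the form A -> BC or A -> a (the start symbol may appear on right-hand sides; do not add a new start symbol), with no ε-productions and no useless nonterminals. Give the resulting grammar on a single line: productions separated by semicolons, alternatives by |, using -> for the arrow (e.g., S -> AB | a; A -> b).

Nullable: {J, X}; after ε-elimination: S -> f | fX | ff; J -> bf | fS; X -> J | bb | fS.
After unit-elimination: S -> f | fX | ff; J -> bf | fS; X -> bb | bf | fS.
TERM: introduce A -> b, B -> f and substitute in every rule of length ≥2.
Drop unreachable/unproductive: J.

S -> f | BB | BX; A -> b; B -> f; X -> AA | AB | BS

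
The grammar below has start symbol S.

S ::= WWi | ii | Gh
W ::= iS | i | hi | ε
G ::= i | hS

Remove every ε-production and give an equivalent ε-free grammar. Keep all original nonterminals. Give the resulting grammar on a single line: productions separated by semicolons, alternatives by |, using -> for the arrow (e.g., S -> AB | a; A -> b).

S -> i | Gh | Wi | ii | WWi; G -> i | hS; W -> i | hi | iS

Nullable set: {W}.
S -> WWi: W, W nullable, giving WWi | Wi | i.
Drop W -> ε.
Unchanged (no nullable symbols): S -> Gh; S -> ii; G -> hS; G -> i; W -> hi; W -> i; W -> iS.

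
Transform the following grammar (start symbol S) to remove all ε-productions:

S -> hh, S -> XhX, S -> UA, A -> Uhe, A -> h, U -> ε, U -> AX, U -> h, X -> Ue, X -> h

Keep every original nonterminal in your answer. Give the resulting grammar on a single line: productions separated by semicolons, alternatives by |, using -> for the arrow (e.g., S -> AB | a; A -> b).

Nullable set: {U}.
S -> UA: U nullable, giving A | UA.
A -> Uhe: U nullable, giving Uhe | he.
Drop U -> ε.
X -> Ue: U nullable, giving Ue | e.
Unchanged (no nullable symbols): S -> XhX; S -> hh; A -> h; U -> AX; U -> h; X -> h.

S -> A | UA | hh | XhX; A -> h | he | Uhe; U -> h | AX; X -> e | h | Ue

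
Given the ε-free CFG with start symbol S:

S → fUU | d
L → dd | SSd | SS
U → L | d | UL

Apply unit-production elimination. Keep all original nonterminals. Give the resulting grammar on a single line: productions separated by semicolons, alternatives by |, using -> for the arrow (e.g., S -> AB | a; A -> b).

Unit productions: U->L.
Unit pairs (A ⇒* B via units): (U,L).
S: inherits non-unit rules of {S} → d | fUU.
L: inherits non-unit rules of {L} → SS | SSd | dd.
U: inherits non-unit rules of {L, U} → SS | SSd | UL | d | dd.

S -> d | fUU; L -> SS | dd | SSd; U -> d | SS | UL | dd | SSd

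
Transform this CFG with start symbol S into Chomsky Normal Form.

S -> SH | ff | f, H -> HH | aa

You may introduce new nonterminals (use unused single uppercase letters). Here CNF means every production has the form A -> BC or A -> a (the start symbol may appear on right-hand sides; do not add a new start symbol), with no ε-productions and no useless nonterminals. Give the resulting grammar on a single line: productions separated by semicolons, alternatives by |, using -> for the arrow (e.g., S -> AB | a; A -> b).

No ε-productions.
No unit productions to eliminate.
TERM: introduce A -> a, B -> f and substitute in every rule of length ≥2.

S -> f | BB | SH; A -> a; B -> f; H -> AA | HH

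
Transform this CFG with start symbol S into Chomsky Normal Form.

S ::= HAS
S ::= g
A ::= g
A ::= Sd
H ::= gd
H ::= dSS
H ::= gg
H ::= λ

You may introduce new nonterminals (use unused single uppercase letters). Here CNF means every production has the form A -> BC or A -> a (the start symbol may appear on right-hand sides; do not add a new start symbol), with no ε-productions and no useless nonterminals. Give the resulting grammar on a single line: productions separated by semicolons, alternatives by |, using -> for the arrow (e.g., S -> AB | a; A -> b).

Nullable: {H}; after ε-elimination: S -> g | AS | HAS; A -> g | Sd; H -> gd | gg | dSS.
No unit productions to eliminate.
TERM: introduce B -> d, C -> g and substitute in every rule of length ≥2.
BIN: H -> BSS becomes H -> BD, D -> SS; S -> HAS becomes S -> HE, E -> AS.

S -> g | AS | HE; A -> g | SB; B -> d; C -> g; D -> SS; E -> AS; H -> BD | CB | CC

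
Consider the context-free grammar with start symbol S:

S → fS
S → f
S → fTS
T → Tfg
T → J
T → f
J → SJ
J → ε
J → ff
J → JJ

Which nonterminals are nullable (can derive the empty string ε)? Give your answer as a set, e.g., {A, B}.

Directly nullable (have an ε-rule): {J}.
T is nullable via T -> J (every symbol on the right is already known nullable).
Not nullable: S — each has a terminal in every rule's right-hand side or depends on a non-nullable symbol.

{J, T}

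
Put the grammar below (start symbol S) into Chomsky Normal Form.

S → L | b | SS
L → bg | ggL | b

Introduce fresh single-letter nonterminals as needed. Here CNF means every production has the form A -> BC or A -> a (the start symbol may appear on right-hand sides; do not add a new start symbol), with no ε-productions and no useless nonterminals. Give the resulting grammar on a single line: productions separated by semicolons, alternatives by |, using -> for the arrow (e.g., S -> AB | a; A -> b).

S -> b | AB | BD | SS; A -> b; B -> g; C -> BL; D -> BL; L -> b | AB | BC

No ε-productions.
After unit-elimination: S -> b | SS | bg | ggL; L -> b | bg | ggL.
TERM: introduce A -> b, B -> g and substitute in every rule of length ≥2.
BIN: L -> BBL becomes L -> BC, C -> BL; S -> BBL becomes S -> BD, D -> BL.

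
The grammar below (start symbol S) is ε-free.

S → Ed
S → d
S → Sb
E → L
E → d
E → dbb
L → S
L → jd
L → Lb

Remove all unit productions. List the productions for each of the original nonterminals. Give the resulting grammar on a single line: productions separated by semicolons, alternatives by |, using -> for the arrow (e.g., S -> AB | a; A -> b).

Unit productions: E->L, L->S.
Unit pairs (A ⇒* B via units): (E,L), (E,S), (L,S).
S: inherits non-unit rules of {S} → Ed | Sb | d.
E: inherits non-unit rules of {E, L, S} → Ed | Lb | Sb | d | dbb | jd.
L: inherits non-unit rules of {L, S} → Ed | Lb | Sb | d | jd.

S -> d | Ed | Sb; E -> d | Ed | Lb | Sb | jd | dbb; L -> d | Ed | Lb | Sb | jd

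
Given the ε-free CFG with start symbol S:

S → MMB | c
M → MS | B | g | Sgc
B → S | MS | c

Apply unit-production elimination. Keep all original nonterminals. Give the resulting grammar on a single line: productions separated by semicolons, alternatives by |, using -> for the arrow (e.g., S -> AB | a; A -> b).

S -> c | MMB; B -> c | MS | MMB; M -> c | g | MS | MMB | Sgc

Unit productions: B->S, M->B.
Unit pairs (A ⇒* B via units): (B,S), (M,B), (M,S).
S: inherits non-unit rules of {S} → MMB | c.
B: inherits non-unit rules of {B, S} → MMB | MS | c.
M: inherits non-unit rules of {B, M, S} → MMB | MS | Sgc | c | g.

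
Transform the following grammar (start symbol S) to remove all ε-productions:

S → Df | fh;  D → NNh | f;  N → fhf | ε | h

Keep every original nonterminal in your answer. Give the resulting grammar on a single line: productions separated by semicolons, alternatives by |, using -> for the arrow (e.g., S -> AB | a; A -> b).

S -> Df | fh; D -> f | h | Nh | NNh; N -> h | fhf

Nullable set: {N}.
D -> NNh: N, N nullable, giving NNh | Nh | h.
Drop N -> ε.
Unchanged (no nullable symbols): S -> Df; S -> fh; D -> f; N -> fhf; N -> h.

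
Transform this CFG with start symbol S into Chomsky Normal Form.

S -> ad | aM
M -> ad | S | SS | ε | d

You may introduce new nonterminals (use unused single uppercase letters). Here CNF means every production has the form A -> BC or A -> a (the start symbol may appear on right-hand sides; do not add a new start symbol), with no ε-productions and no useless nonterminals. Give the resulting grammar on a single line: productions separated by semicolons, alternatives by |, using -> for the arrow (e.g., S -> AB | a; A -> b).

S -> a | AB | AM; A -> a; B -> d; M -> a | d | AB | AM | SS

Nullable: {M}; after ε-elimination: S -> a | aM | ad; M -> S | d | SS | ad.
After unit-elimination: S -> a | aM | ad; M -> a | d | SS | aM | ad.
TERM: introduce A -> a, B -> d and substitute in every rule of length ≥2.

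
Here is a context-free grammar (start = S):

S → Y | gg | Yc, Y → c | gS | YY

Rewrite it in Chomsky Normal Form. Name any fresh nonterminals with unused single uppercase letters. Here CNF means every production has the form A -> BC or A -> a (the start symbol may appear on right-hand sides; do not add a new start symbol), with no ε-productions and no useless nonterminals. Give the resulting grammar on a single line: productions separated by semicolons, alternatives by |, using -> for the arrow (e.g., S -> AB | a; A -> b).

No ε-productions.
After unit-elimination: S -> c | YY | Yc | gS | gg; Y -> c | YY | gS.
TERM: introduce A -> c, B -> g and substitute in every rule of length ≥2.

S -> c | BB | BS | YA | YY; A -> c; B -> g; Y -> c | BS | YY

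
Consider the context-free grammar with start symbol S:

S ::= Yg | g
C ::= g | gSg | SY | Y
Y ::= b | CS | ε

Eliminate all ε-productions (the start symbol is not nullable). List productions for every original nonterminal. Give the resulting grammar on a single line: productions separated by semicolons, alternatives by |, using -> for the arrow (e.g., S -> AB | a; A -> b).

S -> g | Yg; C -> S | Y | g | SY | gSg; Y -> S | b | CS

Nullable set: {C, Y}.
S -> Yg: Y nullable, giving Yg | g.
C -> SY: Y nullable, giving S | SY.
C -> Y: Y nullable, giving Y.
Drop Y -> ε.
Y -> CS: C nullable, giving CS | S.
Unchanged (no nullable symbols): S -> g; C -> g; C -> gSg; Y -> b.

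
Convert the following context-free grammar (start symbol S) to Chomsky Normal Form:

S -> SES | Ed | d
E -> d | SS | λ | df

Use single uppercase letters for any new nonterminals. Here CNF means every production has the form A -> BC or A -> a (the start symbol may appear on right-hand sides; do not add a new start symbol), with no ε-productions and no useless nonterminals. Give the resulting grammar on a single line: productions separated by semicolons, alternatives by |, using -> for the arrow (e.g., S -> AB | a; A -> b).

S -> d | EA | SC | SS; A -> d; B -> f; C -> ES; E -> d | AB | SS

Nullable: {E}; after ε-elimination: S -> d | Ed | SS | SES; E -> d | SS | df.
No unit productions to eliminate.
TERM: introduce A -> d, B -> f and substitute in every rule of length ≥2.
BIN: S -> SES becomes S -> SC, C -> ES.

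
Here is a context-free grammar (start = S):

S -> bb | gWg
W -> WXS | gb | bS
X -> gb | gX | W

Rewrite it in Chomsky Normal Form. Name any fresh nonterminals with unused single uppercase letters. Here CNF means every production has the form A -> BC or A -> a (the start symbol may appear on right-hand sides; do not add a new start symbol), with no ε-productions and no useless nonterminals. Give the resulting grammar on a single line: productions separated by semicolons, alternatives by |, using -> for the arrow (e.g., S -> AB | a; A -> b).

No ε-productions.
After unit-elimination: S -> bb | gWg; W -> bS | gb | WXS; X -> bS | gX | gb | WXS.
TERM: introduce A -> b, B -> g and substitute in every rule of length ≥2.
BIN: S -> BWB becomes S -> BC, C -> WB; W -> WXS becomes W -> WD, D -> XS; X -> WXS becomes X -> WE, E -> XS.

S -> AA | BC; A -> b; B -> g; C -> WB; D -> XS; E -> XS; W -> AS | BA | WD; X -> AS | BA | BX | WE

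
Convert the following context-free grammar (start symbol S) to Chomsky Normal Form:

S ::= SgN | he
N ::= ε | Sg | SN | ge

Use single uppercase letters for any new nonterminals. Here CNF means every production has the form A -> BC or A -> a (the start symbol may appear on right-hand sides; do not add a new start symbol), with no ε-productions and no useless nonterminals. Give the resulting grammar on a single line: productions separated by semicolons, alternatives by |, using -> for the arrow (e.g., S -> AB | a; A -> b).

S -> CB | SA | SE; A -> g; B -> e; C -> h; D -> AN; E -> AN; N -> AB | CB | SA | SD | SN

Nullable: {N}; after ε-elimination: S -> Sg | he | SgN; N -> S | SN | Sg | ge.
After unit-elimination: S -> Sg | he | SgN; N -> SN | Sg | ge | he | SgN.
TERM: introduce B -> e, A -> g, C -> h and substitute in every rule of length ≥2.
BIN: N -> SAN becomes N -> SD, D -> AN; S -> SAN becomes S -> SE, E -> AN.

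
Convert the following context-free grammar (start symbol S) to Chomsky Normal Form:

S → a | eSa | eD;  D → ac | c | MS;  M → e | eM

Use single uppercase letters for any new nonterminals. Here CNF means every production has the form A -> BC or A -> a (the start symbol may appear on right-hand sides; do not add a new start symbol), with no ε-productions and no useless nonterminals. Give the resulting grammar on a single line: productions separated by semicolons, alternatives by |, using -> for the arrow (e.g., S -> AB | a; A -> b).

S -> a | CD | CE; A -> a; B -> c; C -> e; D -> c | AB | MS; E -> SA; M -> e | CM

No ε-productions.
No unit productions to eliminate.
TERM: introduce A -> a, B -> c, C -> e and substitute in every rule of length ≥2.
BIN: S -> CSA becomes S -> CE, E -> SA.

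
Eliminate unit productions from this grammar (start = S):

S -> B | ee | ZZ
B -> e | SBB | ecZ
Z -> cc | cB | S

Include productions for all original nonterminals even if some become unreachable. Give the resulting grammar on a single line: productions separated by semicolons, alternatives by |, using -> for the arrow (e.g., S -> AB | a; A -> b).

S -> e | ZZ | ee | SBB | ecZ; B -> e | SBB | ecZ; Z -> e | ZZ | cB | cc | ee | SBB | ecZ

Unit productions: S->B, Z->S.
Unit pairs (A ⇒* B via units): (S,B), (Z,B), (Z,S).
S: inherits non-unit rules of {B, S} → SBB | ZZ | e | ecZ | ee.
B: inherits non-unit rules of {B} → SBB | e | ecZ.
Z: inherits non-unit rules of {B, S, Z} → SBB | ZZ | cB | cc | e | ecZ | ee.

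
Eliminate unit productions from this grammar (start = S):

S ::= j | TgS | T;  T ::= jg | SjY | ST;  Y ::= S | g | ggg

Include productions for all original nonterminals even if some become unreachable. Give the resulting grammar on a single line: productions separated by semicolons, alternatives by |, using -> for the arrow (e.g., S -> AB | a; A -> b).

Unit productions: S->T, Y->S.
Unit pairs (A ⇒* B via units): (S,T), (Y,S), (Y,T).
S: inherits non-unit rules of {S, T} → ST | SjY | TgS | j | jg.
T: inherits non-unit rules of {T} → ST | SjY | jg.
Y: inherits non-unit rules of {S, T, Y} → ST | SjY | TgS | g | ggg | j | jg.

S -> j | ST | jg | SjY | TgS; T -> ST | jg | SjY; Y -> g | j | ST | jg | SjY | TgS | ggg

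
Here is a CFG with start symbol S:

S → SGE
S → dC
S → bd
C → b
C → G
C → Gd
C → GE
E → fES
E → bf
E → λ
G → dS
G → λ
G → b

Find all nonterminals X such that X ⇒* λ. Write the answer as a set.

Directly nullable (have an ε-rule): {E, G}.
C is nullable via C -> G (every symbol on the right is already known nullable).
Not nullable: S — each has a terminal in every rule's right-hand side or depends on a non-nullable symbol.

{C, E, G}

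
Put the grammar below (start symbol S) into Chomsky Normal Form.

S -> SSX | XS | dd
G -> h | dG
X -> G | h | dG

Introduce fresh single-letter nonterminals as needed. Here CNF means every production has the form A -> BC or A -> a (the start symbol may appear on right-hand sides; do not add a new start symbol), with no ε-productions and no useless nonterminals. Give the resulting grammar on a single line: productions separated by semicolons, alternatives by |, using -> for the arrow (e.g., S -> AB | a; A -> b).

S -> AA | SB | XS; A -> d; B -> SX; G -> h | AG; X -> h | AG

No ε-productions.
After unit-elimination: S -> XS | dd | SSX; G -> h | dG; X -> h | dG.
TERM: introduce A -> d and substitute in every rule of length ≥2.
BIN: S -> SSX becomes S -> SB, B -> SX.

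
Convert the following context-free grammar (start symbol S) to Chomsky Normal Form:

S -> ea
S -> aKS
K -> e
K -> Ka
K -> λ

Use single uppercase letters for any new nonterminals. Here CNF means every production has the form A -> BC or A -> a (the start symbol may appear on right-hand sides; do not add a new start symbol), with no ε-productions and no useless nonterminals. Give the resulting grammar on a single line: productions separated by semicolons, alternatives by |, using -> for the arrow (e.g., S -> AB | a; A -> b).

Nullable: {K}; after ε-elimination: S -> aS | ea | aKS; K -> a | e | Ka.
No unit productions to eliminate.
TERM: introduce A -> a, B -> e and substitute in every rule of length ≥2.
BIN: S -> AKS becomes S -> AC, C -> KS.

S -> AC | AS | BA; A -> a; B -> e; C -> KS; K -> a | e | KA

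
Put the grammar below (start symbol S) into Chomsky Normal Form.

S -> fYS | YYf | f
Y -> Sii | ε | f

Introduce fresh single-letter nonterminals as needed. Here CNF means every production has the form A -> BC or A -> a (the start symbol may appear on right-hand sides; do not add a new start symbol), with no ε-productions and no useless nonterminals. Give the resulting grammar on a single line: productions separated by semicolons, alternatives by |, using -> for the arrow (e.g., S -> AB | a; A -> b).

Nullable: {Y}; after ε-elimination: S -> f | Yf | fS | YYf | fYS; Y -> f | Sii.
No unit productions to eliminate.
TERM: introduce A -> f, B -> i and substitute in every rule of length ≥2.
BIN: S -> AYS becomes S -> AC, C -> YS; S -> YYA becomes S -> YD, D -> YA; Y -> SBB becomes Y -> SE, E -> BB.

S -> f | AC | AS | YA | YD; A -> f; B -> i; C -> YS; D -> YA; E -> BB; Y -> f | SE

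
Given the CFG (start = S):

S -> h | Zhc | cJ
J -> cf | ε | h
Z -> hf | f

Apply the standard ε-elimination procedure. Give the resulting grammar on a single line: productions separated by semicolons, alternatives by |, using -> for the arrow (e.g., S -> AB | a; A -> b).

Nullable set: {J}.
S -> cJ: J nullable, giving c | cJ.
Drop J -> ε.
Unchanged (no nullable symbols): S -> Zhc; S -> h; J -> cf; J -> h; Z -> f; Z -> hf.

S -> c | h | cJ | Zhc; J -> h | cf; Z -> f | hf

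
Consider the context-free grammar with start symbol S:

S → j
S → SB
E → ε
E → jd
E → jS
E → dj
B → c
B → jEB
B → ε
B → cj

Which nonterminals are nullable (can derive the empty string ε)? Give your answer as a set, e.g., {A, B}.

{B, E}

Directly nullable (have an ε-rule): {B, E}.
Not nullable: S — each has a terminal in every rule's right-hand side or depends on a non-nullable symbol.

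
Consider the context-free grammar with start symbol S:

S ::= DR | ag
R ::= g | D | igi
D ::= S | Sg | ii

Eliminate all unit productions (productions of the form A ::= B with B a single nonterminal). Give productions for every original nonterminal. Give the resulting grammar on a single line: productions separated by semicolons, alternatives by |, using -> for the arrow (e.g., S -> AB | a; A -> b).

Unit productions: D->S, R->D.
Unit pairs (A ⇒* B via units): (D,S), (R,D), (R,S).
S: inherits non-unit rules of {S} → DR | ag.
D: inherits non-unit rules of {D, S} → DR | Sg | ag | ii.
R: inherits non-unit rules of {D, R, S} → DR | Sg | ag | g | igi | ii.

S -> DR | ag; D -> DR | Sg | ag | ii; R -> g | DR | Sg | ag | ii | igi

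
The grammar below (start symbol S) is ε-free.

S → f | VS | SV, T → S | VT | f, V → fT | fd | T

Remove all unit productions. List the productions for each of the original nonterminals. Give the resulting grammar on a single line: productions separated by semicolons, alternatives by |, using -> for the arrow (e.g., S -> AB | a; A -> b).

S -> f | SV | VS; T -> f | SV | VS | VT; V -> f | SV | VS | VT | fT | fd

Unit productions: T->S, V->T.
Unit pairs (A ⇒* B via units): (T,S), (V,S), (V,T).
S: inherits non-unit rules of {S} → SV | VS | f.
T: inherits non-unit rules of {S, T} → SV | VS | VT | f.
V: inherits non-unit rules of {S, T, V} → SV | VS | VT | f | fT | fd.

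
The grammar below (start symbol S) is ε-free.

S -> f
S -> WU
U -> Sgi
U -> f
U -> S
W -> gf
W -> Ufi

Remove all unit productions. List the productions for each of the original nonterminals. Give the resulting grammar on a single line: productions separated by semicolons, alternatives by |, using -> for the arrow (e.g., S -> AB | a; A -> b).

Unit productions: U->S.
Unit pairs (A ⇒* B via units): (U,S).
S: inherits non-unit rules of {S} → WU | f.
U: inherits non-unit rules of {S, U} → Sgi | WU | f.
W: inherits non-unit rules of {W} → Ufi | gf.

S -> f | WU; U -> f | WU | Sgi; W -> gf | Ufi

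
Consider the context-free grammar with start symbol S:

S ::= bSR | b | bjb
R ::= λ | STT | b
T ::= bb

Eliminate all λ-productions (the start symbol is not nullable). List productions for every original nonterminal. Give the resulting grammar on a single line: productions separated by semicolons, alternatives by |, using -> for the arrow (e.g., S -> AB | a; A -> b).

S -> b | bS | bSR | bjb; R -> b | STT; T -> bb

Nullable set: {R}.
S -> bSR: R nullable, giving bS | bSR.
Drop R -> λ.
Unchanged (no nullable symbols): S -> b; S -> bjb; R -> STT; R -> b; T -> bb.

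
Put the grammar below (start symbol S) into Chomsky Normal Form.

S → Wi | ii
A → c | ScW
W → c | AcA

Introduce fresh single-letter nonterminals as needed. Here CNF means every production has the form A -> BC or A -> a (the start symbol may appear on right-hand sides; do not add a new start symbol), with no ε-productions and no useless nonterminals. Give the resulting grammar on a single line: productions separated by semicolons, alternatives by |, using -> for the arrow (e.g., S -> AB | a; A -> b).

No ε-productions.
No unit productions to eliminate.
TERM: introduce B -> c, C -> i and substitute in every rule of length ≥2.
BIN: A -> SBW becomes A -> SD, D -> BW; W -> ABA becomes W -> AE, E -> BA.

S -> CC | WC; A -> c | SD; B -> c; C -> i; D -> BW; E -> BA; W -> c | AE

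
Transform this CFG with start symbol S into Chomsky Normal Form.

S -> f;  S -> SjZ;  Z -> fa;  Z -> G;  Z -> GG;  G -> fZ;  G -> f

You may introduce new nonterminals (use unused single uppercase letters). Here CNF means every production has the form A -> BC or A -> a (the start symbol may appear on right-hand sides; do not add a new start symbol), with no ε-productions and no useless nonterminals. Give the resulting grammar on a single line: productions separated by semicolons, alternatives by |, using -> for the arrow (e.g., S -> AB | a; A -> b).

No ε-productions.
After unit-elimination: S -> f | SjZ; G -> f | fZ; Z -> f | GG | fZ | fa.
TERM: introduce C -> a, A -> f, B -> j and substitute in every rule of length ≥2.
BIN: S -> SBZ becomes S -> SD, D -> BZ.

S -> f | SD; A -> f; B -> j; C -> a; D -> BZ; G -> f | AZ; Z -> f | AC | AZ | GG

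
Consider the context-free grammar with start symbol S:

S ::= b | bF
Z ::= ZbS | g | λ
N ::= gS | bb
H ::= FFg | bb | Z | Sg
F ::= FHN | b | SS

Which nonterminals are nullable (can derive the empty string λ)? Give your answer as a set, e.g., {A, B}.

{H, Z}

Directly nullable (have an ε-rule): {Z}.
H is nullable via H -> Z (every symbol on the right is already known nullable).
Not nullable: F, N, S — each has a terminal in every rule's right-hand side or depends on a non-nullable symbol.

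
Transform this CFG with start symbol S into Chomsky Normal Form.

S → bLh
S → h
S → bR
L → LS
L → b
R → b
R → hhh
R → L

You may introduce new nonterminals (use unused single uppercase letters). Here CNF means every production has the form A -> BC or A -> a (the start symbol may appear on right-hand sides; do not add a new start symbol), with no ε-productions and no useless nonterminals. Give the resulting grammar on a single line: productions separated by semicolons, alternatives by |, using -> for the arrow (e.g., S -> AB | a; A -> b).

S -> h | BD | BR; A -> h; B -> b; C -> AA; D -> LA; L -> b | LS; R -> b | AC | LS

No ε-productions.
After unit-elimination: S -> h | bR | bLh; L -> b | LS; R -> b | LS | hhh.
TERM: introduce B -> b, A -> h and substitute in every rule of length ≥2.
BIN: R -> AAA becomes R -> AC, C -> AA; S -> BLA becomes S -> BD, D -> LA.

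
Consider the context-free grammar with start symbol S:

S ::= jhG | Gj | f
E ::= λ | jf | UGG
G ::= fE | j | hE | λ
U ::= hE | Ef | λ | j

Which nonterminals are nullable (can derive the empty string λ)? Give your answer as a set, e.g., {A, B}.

{E, G, U}

Directly nullable (have an ε-rule): {E, G, U}.
Not nullable: S — each has a terminal in every rule's right-hand side or depends on a non-nullable symbol.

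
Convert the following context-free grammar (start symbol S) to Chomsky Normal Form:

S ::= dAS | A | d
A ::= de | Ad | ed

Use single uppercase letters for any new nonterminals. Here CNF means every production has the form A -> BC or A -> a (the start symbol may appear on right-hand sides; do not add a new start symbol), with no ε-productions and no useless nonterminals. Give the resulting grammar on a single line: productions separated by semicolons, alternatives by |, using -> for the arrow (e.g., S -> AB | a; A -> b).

No ε-productions.
After unit-elimination: S -> d | Ad | de | ed | dAS; A -> Ad | de | ed.
TERM: introduce B -> d, C -> e and substitute in every rule of length ≥2.
BIN: S -> BAS becomes S -> BD, D -> AS.

S -> d | AB | BC | BD | CB; A -> AB | BC | CB; B -> d; C -> e; D -> AS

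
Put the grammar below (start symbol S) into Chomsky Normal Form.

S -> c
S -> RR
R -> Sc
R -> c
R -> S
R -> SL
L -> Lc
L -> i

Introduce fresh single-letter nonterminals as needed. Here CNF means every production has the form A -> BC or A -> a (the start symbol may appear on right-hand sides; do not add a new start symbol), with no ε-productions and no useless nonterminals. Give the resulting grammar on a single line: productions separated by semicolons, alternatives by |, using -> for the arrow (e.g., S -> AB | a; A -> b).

S -> c | RR; A -> c; L -> i | LA; R -> c | RR | SA | SL

No ε-productions.
After unit-elimination: S -> c | RR; L -> i | Lc; R -> c | RR | SL | Sc.
TERM: introduce A -> c and substitute in every rule of length ≥2.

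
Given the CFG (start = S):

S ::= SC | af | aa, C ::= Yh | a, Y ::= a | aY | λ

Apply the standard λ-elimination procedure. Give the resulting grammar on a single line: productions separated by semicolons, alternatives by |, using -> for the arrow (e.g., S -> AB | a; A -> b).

Nullable set: {Y}.
C -> Yh: Y nullable, giving Yh | h.
Drop Y -> λ.
Y -> aY: Y nullable, giving a | aY.
Unchanged (no nullable symbols): S -> SC; S -> aa; S -> af; C -> a; Y -> a.

S -> SC | aa | af; C -> a | h | Yh; Y -> a | aY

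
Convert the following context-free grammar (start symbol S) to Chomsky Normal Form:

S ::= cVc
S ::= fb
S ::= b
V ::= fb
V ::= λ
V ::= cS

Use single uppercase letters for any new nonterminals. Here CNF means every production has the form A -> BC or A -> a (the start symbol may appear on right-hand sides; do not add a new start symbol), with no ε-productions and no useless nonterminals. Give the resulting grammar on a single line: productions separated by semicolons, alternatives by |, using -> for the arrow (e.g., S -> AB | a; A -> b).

Nullable: {V}; after ε-elimination: S -> b | cc | fb | cVc; V -> cS | fb.
No unit productions to eliminate.
TERM: introduce C -> b, A -> c, B -> f and substitute in every rule of length ≥2.
BIN: S -> AVA becomes S -> AD, D -> VA.

S -> b | AA | AD | BC; A -> c; B -> f; C -> b; D -> VA; V -> AS | BC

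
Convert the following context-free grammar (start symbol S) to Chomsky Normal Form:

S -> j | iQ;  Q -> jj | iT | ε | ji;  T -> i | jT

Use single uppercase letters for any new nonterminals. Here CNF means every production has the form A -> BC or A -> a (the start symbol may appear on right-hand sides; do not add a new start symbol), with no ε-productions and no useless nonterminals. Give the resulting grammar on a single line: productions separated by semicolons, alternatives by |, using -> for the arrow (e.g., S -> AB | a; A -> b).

S -> i | j | AQ; A -> i; B -> j; Q -> AT | BA | BB; T -> i | BT

Nullable: {Q}; after ε-elimination: S -> i | j | iQ; Q -> iT | ji | jj; T -> i | jT.
No unit productions to eliminate.
TERM: introduce A -> i, B -> j and substitute in every rule of length ≥2.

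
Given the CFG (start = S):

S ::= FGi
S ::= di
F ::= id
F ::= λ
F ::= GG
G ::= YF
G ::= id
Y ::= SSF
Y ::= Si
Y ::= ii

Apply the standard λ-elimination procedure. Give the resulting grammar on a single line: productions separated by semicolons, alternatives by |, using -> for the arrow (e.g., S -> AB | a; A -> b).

Nullable set: {F}.
S -> FGi: F nullable, giving FGi | Gi.
Drop F -> λ.
G -> YF: F nullable, giving Y | YF.
Y -> SSF: F nullable, giving SS | SSF.
Unchanged (no nullable symbols): S -> di; F -> GG; F -> id; G -> id; Y -> Si; Y -> ii.

S -> Gi | di | FGi; F -> GG | id; G -> Y | YF | id; Y -> SS | Si | ii | SSF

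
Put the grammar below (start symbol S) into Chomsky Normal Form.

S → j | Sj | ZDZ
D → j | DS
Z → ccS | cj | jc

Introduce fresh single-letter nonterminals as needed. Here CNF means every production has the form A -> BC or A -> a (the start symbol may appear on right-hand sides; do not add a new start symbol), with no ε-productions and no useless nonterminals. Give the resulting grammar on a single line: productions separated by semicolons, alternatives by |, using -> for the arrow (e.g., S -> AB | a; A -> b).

No ε-productions.
No unit productions to eliminate.
TERM: introduce B -> c, A -> j and substitute in every rule of length ≥2.
BIN: S -> ZDZ becomes S -> ZC, C -> DZ; Z -> BBS becomes Z -> BE, E -> BS.

S -> j | SA | ZC; A -> j; B -> c; C -> DZ; D -> j | DS; E -> BS; Z -> AB | BA | BE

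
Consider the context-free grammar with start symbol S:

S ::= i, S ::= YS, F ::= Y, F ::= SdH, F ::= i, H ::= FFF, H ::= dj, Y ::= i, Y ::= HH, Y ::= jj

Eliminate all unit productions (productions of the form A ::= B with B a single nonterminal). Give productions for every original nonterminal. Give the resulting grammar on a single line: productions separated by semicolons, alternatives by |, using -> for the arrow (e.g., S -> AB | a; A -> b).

Unit productions: F->Y.
Unit pairs (A ⇒* B via units): (F,Y).
S: inherits non-unit rules of {S} → YS | i.
F: inherits non-unit rules of {F, Y} → HH | SdH | i | jj.
H: inherits non-unit rules of {H} → FFF | dj.
Y: inherits non-unit rules of {Y} → HH | i | jj.

S -> i | YS; F -> i | HH | jj | SdH; H -> dj | FFF; Y -> i | HH | jj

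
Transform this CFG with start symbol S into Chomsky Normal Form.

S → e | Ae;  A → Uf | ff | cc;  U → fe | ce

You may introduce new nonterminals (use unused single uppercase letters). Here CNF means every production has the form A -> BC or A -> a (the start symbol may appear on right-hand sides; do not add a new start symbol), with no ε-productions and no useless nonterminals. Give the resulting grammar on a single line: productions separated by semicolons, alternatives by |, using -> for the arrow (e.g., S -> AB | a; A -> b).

No ε-productions.
No unit productions to eliminate.
TERM: introduce C -> c, D -> e, B -> f and substitute in every rule of length ≥2.

S -> e | AD; A -> BB | CC | UB; B -> f; C -> c; D -> e; U -> BD | CD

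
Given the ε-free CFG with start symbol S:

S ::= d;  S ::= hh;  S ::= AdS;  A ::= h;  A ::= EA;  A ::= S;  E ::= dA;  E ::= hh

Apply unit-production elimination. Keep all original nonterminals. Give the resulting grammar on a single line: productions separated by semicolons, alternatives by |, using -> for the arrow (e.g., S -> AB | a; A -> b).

S -> d | hh | AdS; A -> d | h | EA | hh | AdS; E -> dA | hh

Unit productions: A->S.
Unit pairs (A ⇒* B via units): (A,S).
S: inherits non-unit rules of {S} → AdS | d | hh.
A: inherits non-unit rules of {A, S} → AdS | EA | d | h | hh.
E: inherits non-unit rules of {E} → dA | hh.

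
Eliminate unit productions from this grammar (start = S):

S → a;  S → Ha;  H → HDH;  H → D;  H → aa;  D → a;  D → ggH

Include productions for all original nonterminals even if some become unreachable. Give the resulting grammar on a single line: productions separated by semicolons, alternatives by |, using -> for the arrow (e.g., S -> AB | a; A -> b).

Unit productions: H->D.
Unit pairs (A ⇒* B via units): (H,D).
S: inherits non-unit rules of {S} → Ha | a.
D: inherits non-unit rules of {D} → a | ggH.
H: inherits non-unit rules of {D, H} → HDH | a | aa | ggH.

S -> a | Ha; D -> a | ggH; H -> a | aa | HDH | ggH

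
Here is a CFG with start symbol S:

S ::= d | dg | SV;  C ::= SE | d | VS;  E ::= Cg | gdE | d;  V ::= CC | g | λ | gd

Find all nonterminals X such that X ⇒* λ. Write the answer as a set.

{V}

Directly nullable (have an ε-rule): {V}.
Not nullable: C, E, S — each has a terminal in every rule's right-hand side or depends on a non-nullable symbol.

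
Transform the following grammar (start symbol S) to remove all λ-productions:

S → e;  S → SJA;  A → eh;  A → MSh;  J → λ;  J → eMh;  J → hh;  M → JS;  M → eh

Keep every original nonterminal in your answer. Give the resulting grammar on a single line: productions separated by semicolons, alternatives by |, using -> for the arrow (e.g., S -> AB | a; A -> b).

Nullable set: {J}.
S -> SJA: J nullable, giving SA | SJA.
Drop J -> λ.
M -> JS: J nullable, giving JS | S.
Unchanged (no nullable symbols): S -> e; A -> MSh; A -> eh; J -> eMh; J -> hh; M -> eh.

S -> e | SA | SJA; A -> eh | MSh; J -> hh | eMh; M -> S | JS | eh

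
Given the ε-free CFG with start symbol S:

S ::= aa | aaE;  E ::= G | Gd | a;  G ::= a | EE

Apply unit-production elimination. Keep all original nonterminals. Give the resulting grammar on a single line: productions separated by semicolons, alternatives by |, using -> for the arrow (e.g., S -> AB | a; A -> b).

Unit productions: E->G.
Unit pairs (A ⇒* B via units): (E,G).
S: inherits non-unit rules of {S} → aa | aaE.
E: inherits non-unit rules of {E, G} → EE | Gd | a.
G: inherits non-unit rules of {G} → EE | a.

S -> aa | aaE; E -> a | EE | Gd; G -> a | EE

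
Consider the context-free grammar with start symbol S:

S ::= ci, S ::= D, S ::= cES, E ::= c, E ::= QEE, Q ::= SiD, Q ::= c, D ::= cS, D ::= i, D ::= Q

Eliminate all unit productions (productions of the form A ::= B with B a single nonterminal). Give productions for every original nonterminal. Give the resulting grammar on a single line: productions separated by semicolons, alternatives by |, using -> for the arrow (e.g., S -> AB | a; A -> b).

Unit productions: D->Q, S->D.
Unit pairs (A ⇒* B via units): (D,Q), (S,D), (S,Q).
S: inherits non-unit rules of {D, Q, S} → SiD | c | cES | cS | ci | i.
D: inherits non-unit rules of {D, Q} → SiD | c | cS | i.
E: inherits non-unit rules of {E} → QEE | c.
Q: inherits non-unit rules of {Q} → SiD | c.

S -> c | i | cS | ci | SiD | cES; D -> c | i | cS | SiD; E -> c | QEE; Q -> c | SiD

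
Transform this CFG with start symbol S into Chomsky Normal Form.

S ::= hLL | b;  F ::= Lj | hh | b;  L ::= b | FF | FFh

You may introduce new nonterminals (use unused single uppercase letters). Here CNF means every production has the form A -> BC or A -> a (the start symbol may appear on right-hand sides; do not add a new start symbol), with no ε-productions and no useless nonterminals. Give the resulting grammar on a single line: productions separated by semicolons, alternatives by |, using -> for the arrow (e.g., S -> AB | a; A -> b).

S -> b | BD; A -> j; B -> h; C -> FB; D -> LL; F -> b | BB | LA; L -> b | FC | FF

No ε-productions.
No unit productions to eliminate.
TERM: introduce B -> h, A -> j and substitute in every rule of length ≥2.
BIN: L -> FFB becomes L -> FC, C -> FB; S -> BLL becomes S -> BD, D -> LL.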